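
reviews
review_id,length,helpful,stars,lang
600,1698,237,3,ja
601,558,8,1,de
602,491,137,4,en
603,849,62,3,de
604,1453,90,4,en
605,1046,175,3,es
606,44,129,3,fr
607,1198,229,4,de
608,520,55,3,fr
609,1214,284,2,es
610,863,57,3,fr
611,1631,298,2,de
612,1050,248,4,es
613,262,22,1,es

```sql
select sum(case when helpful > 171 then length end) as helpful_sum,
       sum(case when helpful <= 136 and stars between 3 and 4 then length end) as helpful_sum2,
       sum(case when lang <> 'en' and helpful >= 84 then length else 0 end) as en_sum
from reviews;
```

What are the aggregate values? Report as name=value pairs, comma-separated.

[helpful_sum: helpful > 171]
review_id=600: ✓ → 1698
review_id=601: ✗
review_id=602: ✗
review_id=603: ✗
review_id=604: ✗
review_id=605: ✓ → 1046
review_id=606: ✗
review_id=607: ✓ → 1198
review_id=608: ✗
review_id=609: ✓ → 1214
review_id=610: ✗
review_id=611: ✓ → 1631
review_id=612: ✓ → 1050
review_id=613: ✗
helpful_sum = 1698 + 1046 + 1198 + 1214 + 1631 + 1050 = 7837
—
[helpful_sum2: helpful <= 136 and stars between 3 and 4]
review_id=600: ✗
review_id=601: ✗
review_id=602: ✗
review_id=603: ✓ → 849
review_id=604: ✓ → 1453
review_id=605: ✗
review_id=606: ✓ → 44
review_id=607: ✗
review_id=608: ✓ → 520
review_id=609: ✗
review_id=610: ✓ → 863
review_id=611: ✗
review_id=612: ✗
review_id=613: ✗
helpful_sum2 = 849 + 1453 + 44 + 520 + 863 = 3729
—
[en_sum: lang <> 'en' and helpful >= 84]
review_id=600: ✓ → 1698
review_id=601: ✗
review_id=602: ✗
review_id=603: ✗
review_id=604: ✗
review_id=605: ✓ → 1046
review_id=606: ✓ → 44
review_id=607: ✓ → 1198
review_id=608: ✗
review_id=609: ✓ → 1214
review_id=610: ✗
review_id=611: ✓ → 1631
review_id=612: ✓ → 1050
review_id=613: ✗
en_sum = 1698 + 1046 + 44 + 1198 + 1214 + 1631 + 1050 = 7881

helpful_sum=7837, helpful_sum2=3729, en_sum=7881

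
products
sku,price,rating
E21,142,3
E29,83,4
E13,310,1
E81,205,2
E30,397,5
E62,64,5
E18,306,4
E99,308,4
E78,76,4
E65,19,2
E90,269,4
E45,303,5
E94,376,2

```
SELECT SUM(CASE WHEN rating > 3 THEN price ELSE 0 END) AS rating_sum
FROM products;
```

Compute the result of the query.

1806

sku=E21: ✗
sku=E29: ✓ → 83
sku=E13: ✗
sku=E81: ✗
sku=E30: ✓ → 397
sku=E62: ✓ → 64
sku=E18: ✓ → 306
sku=E99: ✓ → 308
sku=E78: ✓ → 76
sku=E65: ✗
sku=E90: ✓ → 269
sku=E45: ✓ → 303
sku=E94: ✗
rating_sum = 83 + 397 + 64 + 306 + 308 + 76 + 269 + 303 = 1806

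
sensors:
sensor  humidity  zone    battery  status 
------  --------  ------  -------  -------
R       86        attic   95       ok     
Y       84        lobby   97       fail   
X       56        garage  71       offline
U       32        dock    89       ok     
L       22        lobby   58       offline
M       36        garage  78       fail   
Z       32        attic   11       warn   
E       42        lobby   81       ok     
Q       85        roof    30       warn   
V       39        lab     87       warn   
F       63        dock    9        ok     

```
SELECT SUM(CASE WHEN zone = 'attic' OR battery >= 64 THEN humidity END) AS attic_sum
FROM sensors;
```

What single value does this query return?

407

sensor=R: ✓ → 86
sensor=Y: ✓ → 84
sensor=X: ✓ → 56
sensor=U: ✓ → 32
sensor=L: ✗
sensor=M: ✓ → 36
sensor=Z: ✓ → 32
sensor=E: ✓ → 42
sensor=Q: ✗
sensor=V: ✓ → 39
sensor=F: ✗
attic_sum = 86 + 84 + 56 + 32 + 36 + 32 + 42 + 39 = 407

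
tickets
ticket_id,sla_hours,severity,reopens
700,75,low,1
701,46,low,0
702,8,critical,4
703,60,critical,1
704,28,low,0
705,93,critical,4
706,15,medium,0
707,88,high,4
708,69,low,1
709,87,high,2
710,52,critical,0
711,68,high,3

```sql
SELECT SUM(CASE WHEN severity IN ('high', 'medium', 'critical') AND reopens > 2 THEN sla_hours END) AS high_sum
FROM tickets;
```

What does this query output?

ticket_id=700: ✗
ticket_id=701: ✗
ticket_id=702: ✓ → 8
ticket_id=703: ✗
ticket_id=704: ✗
ticket_id=705: ✓ → 93
ticket_id=706: ✗
ticket_id=707: ✓ → 88
ticket_id=708: ✗
ticket_id=709: ✗
ticket_id=710: ✗
ticket_id=711: ✓ → 68
high_sum = 8 + 93 + 88 + 68 = 257

257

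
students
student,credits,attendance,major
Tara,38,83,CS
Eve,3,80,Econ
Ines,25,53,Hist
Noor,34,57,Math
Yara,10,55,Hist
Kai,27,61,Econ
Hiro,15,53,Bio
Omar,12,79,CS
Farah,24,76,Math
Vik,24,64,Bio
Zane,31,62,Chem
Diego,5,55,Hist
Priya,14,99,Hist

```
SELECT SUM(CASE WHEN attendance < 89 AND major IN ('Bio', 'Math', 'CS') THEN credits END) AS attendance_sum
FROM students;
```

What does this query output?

student=Tara: ✓ → 38
student=Eve: ✗
student=Ines: ✗
student=Noor: ✓ → 34
student=Yara: ✗
student=Kai: ✗
student=Hiro: ✓ → 15
student=Omar: ✓ → 12
student=Farah: ✓ → 24
student=Vik: ✓ → 24
student=Zane: ✗
student=Diego: ✗
student=Priya: ✗
attendance_sum = 38 + 34 + 15 + 12 + 24 + 24 = 147

147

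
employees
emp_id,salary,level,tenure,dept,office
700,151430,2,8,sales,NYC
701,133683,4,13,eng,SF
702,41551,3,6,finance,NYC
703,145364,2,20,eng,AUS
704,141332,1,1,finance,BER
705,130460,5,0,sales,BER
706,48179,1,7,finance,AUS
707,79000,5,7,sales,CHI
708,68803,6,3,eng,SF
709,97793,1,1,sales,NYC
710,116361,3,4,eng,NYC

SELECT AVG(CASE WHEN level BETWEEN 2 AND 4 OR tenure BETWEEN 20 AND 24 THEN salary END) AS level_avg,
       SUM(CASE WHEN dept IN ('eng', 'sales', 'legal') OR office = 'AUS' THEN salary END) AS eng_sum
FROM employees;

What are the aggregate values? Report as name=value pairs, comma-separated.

[level_avg: level BETWEEN 2 AND 4 OR tenure BETWEEN 20 AND 24]
emp_id=700: ✓ → 151430
emp_id=701: ✓ → 133683
emp_id=702: ✓ → 41551
emp_id=703: ✓ → 145364
emp_id=704: ✗
emp_id=705: ✗
emp_id=706: ✗
emp_id=707: ✗
emp_id=708: ✗
emp_id=709: ✗
emp_id=710: ✓ → 116361
level_avg = (151430 + 133683 + 41551 + 145364 + 116361) / 5 = 117677.8
—
[eng_sum: dept IN ('eng', 'sales', 'legal') OR office = 'AUS']
emp_id=700: ✓ → 151430
emp_id=701: ✓ → 133683
emp_id=702: ✗
emp_id=703: ✓ → 145364
emp_id=704: ✗
emp_id=705: ✓ → 130460
emp_id=706: ✓ → 48179
emp_id=707: ✓ → 79000
emp_id=708: ✓ → 68803
emp_id=709: ✓ → 97793
emp_id=710: ✓ → 116361
eng_sum = 151430 + 133683 + 145364 + 130460 + 48179 + 79000 + 68803 + 97793 + 116361 = 971073

level_avg=117677.8, eng_sum=971073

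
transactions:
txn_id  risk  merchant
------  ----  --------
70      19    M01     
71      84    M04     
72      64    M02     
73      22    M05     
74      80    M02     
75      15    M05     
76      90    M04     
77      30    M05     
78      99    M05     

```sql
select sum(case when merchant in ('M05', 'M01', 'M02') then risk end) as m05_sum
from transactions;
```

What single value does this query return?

329

txn_id=70: ✓ → 19
txn_id=71: ✗
txn_id=72: ✓ → 64
txn_id=73: ✓ → 22
txn_id=74: ✓ → 80
txn_id=75: ✓ → 15
txn_id=76: ✗
txn_id=77: ✓ → 30
txn_id=78: ✓ → 99
m05_sum = 19 + 64 + 22 + 80 + 15 + 30 + 99 = 329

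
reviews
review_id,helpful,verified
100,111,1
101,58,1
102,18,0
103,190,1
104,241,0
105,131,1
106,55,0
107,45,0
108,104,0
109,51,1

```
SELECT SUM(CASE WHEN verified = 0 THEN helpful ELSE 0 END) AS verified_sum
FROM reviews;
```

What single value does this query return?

463

review_id=100: ✗
review_id=101: ✗
review_id=102: ✓ → 18
review_id=103: ✗
review_id=104: ✓ → 241
review_id=105: ✗
review_id=106: ✓ → 55
review_id=107: ✓ → 45
review_id=108: ✓ → 104
review_id=109: ✗
verified_sum = 18 + 241 + 55 + 45 + 104 = 463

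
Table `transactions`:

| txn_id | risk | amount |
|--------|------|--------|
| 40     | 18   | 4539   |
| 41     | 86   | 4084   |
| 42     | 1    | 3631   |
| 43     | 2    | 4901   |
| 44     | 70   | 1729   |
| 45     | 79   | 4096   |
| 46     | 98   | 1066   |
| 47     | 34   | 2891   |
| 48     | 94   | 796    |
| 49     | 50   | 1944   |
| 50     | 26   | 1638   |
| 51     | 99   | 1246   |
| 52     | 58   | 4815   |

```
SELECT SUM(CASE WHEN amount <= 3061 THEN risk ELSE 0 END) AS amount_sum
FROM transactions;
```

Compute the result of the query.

txn_id=40: ✗
txn_id=41: ✗
txn_id=42: ✗
txn_id=43: ✗
txn_id=44: ✓ → 70
txn_id=45: ✗
txn_id=46: ✓ → 98
txn_id=47: ✓ → 34
txn_id=48: ✓ → 94
txn_id=49: ✓ → 50
txn_id=50: ✓ → 26
txn_id=51: ✓ → 99
txn_id=52: ✗
amount_sum = 70 + 98 + 34 + 94 + 50 + 26 + 99 = 471

471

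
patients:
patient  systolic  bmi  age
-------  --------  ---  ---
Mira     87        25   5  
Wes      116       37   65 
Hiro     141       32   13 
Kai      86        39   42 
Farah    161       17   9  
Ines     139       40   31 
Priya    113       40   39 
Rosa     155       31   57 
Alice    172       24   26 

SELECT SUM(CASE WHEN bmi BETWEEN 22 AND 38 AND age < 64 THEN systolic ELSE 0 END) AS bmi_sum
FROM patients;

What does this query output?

555

patient=Mira: ✓ → 87
patient=Wes: ✗
patient=Hiro: ✓ → 141
patient=Kai: ✗
patient=Farah: ✗
patient=Ines: ✗
patient=Priya: ✗
patient=Rosa: ✓ → 155
patient=Alice: ✓ → 172
bmi_sum = 87 + 141 + 155 + 172 = 555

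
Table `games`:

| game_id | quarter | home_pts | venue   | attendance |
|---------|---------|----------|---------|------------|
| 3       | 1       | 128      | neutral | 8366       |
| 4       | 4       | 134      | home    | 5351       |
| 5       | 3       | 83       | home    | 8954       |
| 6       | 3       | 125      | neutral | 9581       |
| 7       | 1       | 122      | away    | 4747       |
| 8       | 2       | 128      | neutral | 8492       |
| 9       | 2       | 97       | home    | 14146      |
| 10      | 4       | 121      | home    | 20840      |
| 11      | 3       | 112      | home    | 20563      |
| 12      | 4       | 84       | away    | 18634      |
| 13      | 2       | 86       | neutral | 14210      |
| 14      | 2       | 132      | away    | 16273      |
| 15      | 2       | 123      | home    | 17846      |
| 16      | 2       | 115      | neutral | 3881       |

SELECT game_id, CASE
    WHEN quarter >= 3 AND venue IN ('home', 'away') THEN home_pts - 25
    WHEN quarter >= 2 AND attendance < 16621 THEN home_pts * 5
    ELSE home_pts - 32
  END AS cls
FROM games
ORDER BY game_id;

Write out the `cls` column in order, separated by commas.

96, 109, 58, 625, 90, 640, 485, 96, 87, 59, 430, 660, 91, 575

game_id=3: ELSE → 96
game_id=4: quarter >= 3 AND venue IN ('home', 'away') → 109
game_id=5: quarter >= 3 AND venue IN ('home', 'away') → 58
game_id=6: quarter >= 2 AND attendance < 16621 → 625
game_id=7: ELSE → 90
game_id=8: quarter >= 2 AND attendance < 16621 → 640
game_id=9: quarter >= 2 AND attendance < 16621 → 485
game_id=10: quarter >= 3 AND venue IN ('home', 'away') → 96
game_id=11: quarter >= 3 AND venue IN ('home', 'away') → 87
game_id=12: quarter >= 3 AND venue IN ('home', 'away') → 59
game_id=13: quarter >= 2 AND attendance < 16621 → 430
game_id=14: quarter >= 2 AND attendance < 16621 → 660
game_id=15: ELSE → 91
game_id=16: quarter >= 2 AND attendance < 16621 → 575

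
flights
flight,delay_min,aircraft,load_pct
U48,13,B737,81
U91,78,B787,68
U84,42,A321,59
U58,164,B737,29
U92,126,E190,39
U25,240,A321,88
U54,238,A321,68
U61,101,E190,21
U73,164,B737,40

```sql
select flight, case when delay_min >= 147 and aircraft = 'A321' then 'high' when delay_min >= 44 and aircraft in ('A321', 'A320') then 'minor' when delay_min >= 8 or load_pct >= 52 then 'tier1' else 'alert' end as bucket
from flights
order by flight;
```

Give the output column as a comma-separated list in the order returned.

high, tier1, high, tier1, tier1, tier1, tier1, tier1, tier1

flight=U25: delay_min >= 147 and aircraft = 'A321' → high
flight=U48: delay_min >= 8 or load_pct >= 52 → tier1
flight=U54: delay_min >= 147 and aircraft = 'A321' → high
flight=U58: delay_min >= 8 or load_pct >= 52 → tier1
flight=U61: delay_min >= 8 or load_pct >= 52 → tier1
flight=U73: delay_min >= 8 or load_pct >= 52 → tier1
flight=U84: delay_min >= 8 or load_pct >= 52 → tier1
flight=U91: delay_min >= 8 or load_pct >= 52 → tier1
flight=U92: delay_min >= 8 or load_pct >= 52 → tier1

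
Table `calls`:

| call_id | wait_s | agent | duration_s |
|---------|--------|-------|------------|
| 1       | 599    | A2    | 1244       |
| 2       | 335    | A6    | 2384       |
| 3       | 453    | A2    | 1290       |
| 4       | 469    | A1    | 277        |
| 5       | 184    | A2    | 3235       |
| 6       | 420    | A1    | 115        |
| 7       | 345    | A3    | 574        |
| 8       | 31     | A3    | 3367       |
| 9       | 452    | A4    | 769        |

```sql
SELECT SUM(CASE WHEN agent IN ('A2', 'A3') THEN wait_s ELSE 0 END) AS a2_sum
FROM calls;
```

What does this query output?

1612

call_id=1: ✓ → 599
call_id=2: ✗
call_id=3: ✓ → 453
call_id=4: ✗
call_id=5: ✓ → 184
call_id=6: ✗
call_id=7: ✓ → 345
call_id=8: ✓ → 31
call_id=9: ✗
a2_sum = 599 + 453 + 184 + 345 + 31 = 1612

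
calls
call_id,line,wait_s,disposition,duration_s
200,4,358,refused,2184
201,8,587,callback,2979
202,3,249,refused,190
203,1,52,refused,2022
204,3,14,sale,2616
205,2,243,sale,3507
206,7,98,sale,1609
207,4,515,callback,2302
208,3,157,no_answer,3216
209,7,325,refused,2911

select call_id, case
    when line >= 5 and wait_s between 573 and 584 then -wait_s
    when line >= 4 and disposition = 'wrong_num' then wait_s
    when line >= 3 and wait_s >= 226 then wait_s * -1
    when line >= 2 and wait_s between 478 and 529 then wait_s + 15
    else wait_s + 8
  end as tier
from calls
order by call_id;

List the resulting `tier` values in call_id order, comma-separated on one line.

call_id=200: line >= 3 and wait_s >= 226 → -358
call_id=201: line >= 3 and wait_s >= 226 → -587
call_id=202: line >= 3 and wait_s >= 226 → -249
call_id=203: ELSE → 60
call_id=204: ELSE → 22
call_id=205: ELSE → 251
call_id=206: ELSE → 106
call_id=207: line >= 3 and wait_s >= 226 → -515
call_id=208: ELSE → 165
call_id=209: line >= 3 and wait_s >= 226 → -325

-358, -587, -249, 60, 22, 251, 106, -515, 165, -325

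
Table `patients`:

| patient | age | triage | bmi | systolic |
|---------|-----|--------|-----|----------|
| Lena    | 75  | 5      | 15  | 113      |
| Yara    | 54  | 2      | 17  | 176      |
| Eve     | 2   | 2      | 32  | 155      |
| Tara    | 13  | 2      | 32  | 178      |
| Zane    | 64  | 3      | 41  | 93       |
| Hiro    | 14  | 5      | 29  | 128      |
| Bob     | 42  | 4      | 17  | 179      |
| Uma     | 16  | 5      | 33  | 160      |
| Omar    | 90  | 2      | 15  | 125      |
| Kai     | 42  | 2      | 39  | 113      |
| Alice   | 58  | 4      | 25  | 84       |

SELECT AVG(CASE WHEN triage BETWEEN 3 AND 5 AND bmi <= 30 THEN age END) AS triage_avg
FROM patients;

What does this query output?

47.25

patient=Lena: ✓ → 75
patient=Yara: ✗
patient=Eve: ✗
patient=Tara: ✗
patient=Zane: ✗
patient=Hiro: ✓ → 14
patient=Bob: ✓ → 42
patient=Uma: ✗
patient=Omar: ✗
patient=Kai: ✗
patient=Alice: ✓ → 58
triage_avg = (75 + 14 + 42 + 58) / 4 = 47.25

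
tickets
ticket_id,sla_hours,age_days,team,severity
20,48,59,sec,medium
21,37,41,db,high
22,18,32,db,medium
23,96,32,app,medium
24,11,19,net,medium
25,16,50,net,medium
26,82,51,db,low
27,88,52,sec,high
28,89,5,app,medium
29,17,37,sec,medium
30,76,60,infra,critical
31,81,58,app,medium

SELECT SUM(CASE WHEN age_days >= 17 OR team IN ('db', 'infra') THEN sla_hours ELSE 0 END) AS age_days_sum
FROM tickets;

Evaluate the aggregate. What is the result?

570

ticket_id=20: ✓ → 48
ticket_id=21: ✓ → 37
ticket_id=22: ✓ → 18
ticket_id=23: ✓ → 96
ticket_id=24: ✓ → 11
ticket_id=25: ✓ → 16
ticket_id=26: ✓ → 82
ticket_id=27: ✓ → 88
ticket_id=28: ✗
ticket_id=29: ✓ → 17
ticket_id=30: ✓ → 76
ticket_id=31: ✓ → 81
age_days_sum = 48 + 37 + 18 + 96 + 11 + 16 + 82 + 88 + 17 + 76 + 81 = 570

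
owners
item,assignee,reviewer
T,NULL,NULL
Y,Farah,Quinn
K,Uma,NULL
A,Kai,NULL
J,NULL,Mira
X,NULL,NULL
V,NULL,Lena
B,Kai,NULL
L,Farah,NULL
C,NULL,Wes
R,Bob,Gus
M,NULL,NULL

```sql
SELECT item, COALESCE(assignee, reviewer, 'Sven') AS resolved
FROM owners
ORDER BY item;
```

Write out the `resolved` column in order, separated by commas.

item=A: assignee=Kai → Kai
item=B: assignee=Kai → Kai
item=C: assignee=NULL, reviewer=Wes → Wes
item=J: assignee=NULL, reviewer=Mira → Mira
item=K: assignee=Uma → Uma
item=L: assignee=Farah → Farah
item=M: assignee=NULL, reviewer=NULL, → literal Sven → Sven
item=R: assignee=Bob → Bob
item=T: assignee=NULL, reviewer=NULL, → literal Sven → Sven
item=V: assignee=NULL, reviewer=Lena → Lena
item=X: assignee=NULL, reviewer=NULL, → literal Sven → Sven
item=Y: assignee=Farah → Farah

Kai, Kai, Wes, Mira, Uma, Farah, Sven, Bob, Sven, Lena, Sven, Farah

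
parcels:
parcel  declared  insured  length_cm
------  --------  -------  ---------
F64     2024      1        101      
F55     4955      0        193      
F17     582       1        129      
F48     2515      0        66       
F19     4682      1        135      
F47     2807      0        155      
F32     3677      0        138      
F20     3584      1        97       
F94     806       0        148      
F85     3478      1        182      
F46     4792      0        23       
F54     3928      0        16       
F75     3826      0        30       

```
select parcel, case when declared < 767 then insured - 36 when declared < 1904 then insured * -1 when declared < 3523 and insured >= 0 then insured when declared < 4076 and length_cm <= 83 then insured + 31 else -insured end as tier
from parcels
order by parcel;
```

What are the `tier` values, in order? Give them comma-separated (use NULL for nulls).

-35, -1, -1, 0, 0, 0, 0, 31, 0, 1, 31, 1, 0

parcel=F17: declared < 767 → -35
parcel=F19: ELSE → -1
parcel=F20: ELSE → -1
parcel=F32: ELSE → 0
parcel=F46: ELSE → 0
parcel=F47: declared < 3523 and insured >= 0 → 0
parcel=F48: declared < 3523 and insured >= 0 → 0
parcel=F54: declared < 4076 and length_cm <= 83 → 31
parcel=F55: ELSE → 0
parcel=F64: declared < 3523 and insured >= 0 → 1
parcel=F75: declared < 4076 and length_cm <= 83 → 31
parcel=F85: declared < 3523 and insured >= 0 → 1
parcel=F94: declared < 1904 → 0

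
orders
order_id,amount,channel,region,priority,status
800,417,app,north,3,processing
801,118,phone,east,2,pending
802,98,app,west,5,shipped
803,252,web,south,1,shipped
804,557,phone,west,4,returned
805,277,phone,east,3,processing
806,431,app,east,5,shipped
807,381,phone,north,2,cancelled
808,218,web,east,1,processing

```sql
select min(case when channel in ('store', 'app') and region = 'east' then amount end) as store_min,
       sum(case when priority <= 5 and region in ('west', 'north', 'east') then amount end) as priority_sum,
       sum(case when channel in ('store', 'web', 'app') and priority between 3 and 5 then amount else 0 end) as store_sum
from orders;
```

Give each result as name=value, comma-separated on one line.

[store_min: channel in ('store', 'app') and region = 'east']
order_id=800: ✗
order_id=801: ✗
order_id=802: ✗
order_id=803: ✗
order_id=804: ✗
order_id=805: ✗
order_id=806: ✓ → 431
order_id=807: ✗
order_id=808: ✗
store_min = MIN(431) = 431
—
[priority_sum: priority <= 5 and region in ('west', 'north', 'east')]
order_id=800: ✓ → 417
order_id=801: ✓ → 118
order_id=802: ✓ → 98
order_id=803: ✗
order_id=804: ✓ → 557
order_id=805: ✓ → 277
order_id=806: ✓ → 431
order_id=807: ✓ → 381
order_id=808: ✓ → 218
priority_sum = 417 + 118 + 98 + 557 + 277 + 431 + 381 + 218 = 2497
—
[store_sum: channel in ('store', 'web', 'app') and priority between 3 and 5]
order_id=800: ✓ → 417
order_id=801: ✗
order_id=802: ✓ → 98
order_id=803: ✗
order_id=804: ✗
order_id=805: ✗
order_id=806: ✓ → 431
order_id=807: ✗
order_id=808: ✗
store_sum = 417 + 98 + 431 = 946

store_min=431, priority_sum=2497, store_sum=946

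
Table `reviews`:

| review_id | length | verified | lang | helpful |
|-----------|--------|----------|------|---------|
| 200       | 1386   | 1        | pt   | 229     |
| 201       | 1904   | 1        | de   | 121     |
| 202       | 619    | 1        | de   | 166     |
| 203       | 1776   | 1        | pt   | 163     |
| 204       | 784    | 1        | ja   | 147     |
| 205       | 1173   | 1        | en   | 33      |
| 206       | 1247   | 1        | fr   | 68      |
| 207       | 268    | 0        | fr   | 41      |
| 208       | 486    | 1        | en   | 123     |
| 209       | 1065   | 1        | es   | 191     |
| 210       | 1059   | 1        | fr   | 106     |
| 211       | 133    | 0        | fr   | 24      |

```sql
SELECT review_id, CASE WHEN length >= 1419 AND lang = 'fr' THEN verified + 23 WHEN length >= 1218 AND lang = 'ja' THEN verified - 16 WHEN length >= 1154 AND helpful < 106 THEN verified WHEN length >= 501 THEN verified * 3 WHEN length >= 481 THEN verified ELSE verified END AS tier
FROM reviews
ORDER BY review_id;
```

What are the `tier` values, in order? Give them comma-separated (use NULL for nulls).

3, 3, 3, 3, 3, 1, 1, 0, 1, 3, 3, 0

review_id=200: length >= 501 → 3
review_id=201: length >= 501 → 3
review_id=202: length >= 501 → 3
review_id=203: length >= 501 → 3
review_id=204: length >= 501 → 3
review_id=205: length >= 1154 AND helpful < 106 → 1
review_id=206: length >= 1154 AND helpful < 106 → 1
review_id=207: ELSE → 0
review_id=208: length >= 481 → 1
review_id=209: length >= 501 → 3
review_id=210: length >= 501 → 3
review_id=211: ELSE → 0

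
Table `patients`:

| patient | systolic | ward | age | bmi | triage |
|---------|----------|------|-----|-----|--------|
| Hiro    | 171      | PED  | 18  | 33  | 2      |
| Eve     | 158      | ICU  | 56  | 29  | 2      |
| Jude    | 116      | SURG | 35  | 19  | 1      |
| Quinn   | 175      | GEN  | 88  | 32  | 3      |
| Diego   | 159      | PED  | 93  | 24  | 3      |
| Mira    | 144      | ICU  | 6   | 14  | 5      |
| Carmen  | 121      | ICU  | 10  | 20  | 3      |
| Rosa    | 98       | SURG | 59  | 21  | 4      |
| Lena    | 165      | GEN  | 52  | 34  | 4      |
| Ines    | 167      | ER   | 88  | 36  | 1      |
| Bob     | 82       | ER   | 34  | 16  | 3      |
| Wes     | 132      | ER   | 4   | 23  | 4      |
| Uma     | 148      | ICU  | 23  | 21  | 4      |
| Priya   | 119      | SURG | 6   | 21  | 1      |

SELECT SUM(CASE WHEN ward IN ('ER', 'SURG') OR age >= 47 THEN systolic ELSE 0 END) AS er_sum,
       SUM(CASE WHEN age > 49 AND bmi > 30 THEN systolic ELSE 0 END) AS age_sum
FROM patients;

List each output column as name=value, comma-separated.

er_sum=1371, age_sum=507

[er_sum: ward IN ('ER', 'SURG') OR age >= 47]
patient=Hiro: ✗
patient=Eve: ✓ → 158
patient=Jude: ✓ → 116
patient=Quinn: ✓ → 175
patient=Diego: ✓ → 159
patient=Mira: ✗
patient=Carmen: ✗
patient=Rosa: ✓ → 98
patient=Lena: ✓ → 165
patient=Ines: ✓ → 167
patient=Bob: ✓ → 82
patient=Wes: ✓ → 132
patient=Uma: ✗
patient=Priya: ✓ → 119
er_sum = 158 + 116 + 175 + 159 + 98 + 165 + 167 + 82 + 132 + 119 = 1371
—
[age_sum: age > 49 AND bmi > 30]
patient=Hiro: ✗
patient=Eve: ✗
patient=Jude: ✗
patient=Quinn: ✓ → 175
patient=Diego: ✗
patient=Mira: ✗
patient=Carmen: ✗
patient=Rosa: ✗
patient=Lena: ✓ → 165
patient=Ines: ✓ → 167
patient=Bob: ✗
patient=Wes: ✗
patient=Uma: ✗
patient=Priya: ✗
age_sum = 175 + 165 + 167 = 507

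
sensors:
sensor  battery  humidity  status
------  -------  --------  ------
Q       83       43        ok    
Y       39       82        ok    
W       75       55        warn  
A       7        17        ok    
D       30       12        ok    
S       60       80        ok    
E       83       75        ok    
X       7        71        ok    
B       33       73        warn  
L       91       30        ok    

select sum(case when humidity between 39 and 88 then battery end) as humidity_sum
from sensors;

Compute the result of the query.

sensor=Q: ✓ → 83
sensor=Y: ✓ → 39
sensor=W: ✓ → 75
sensor=A: ✗
sensor=D: ✗
sensor=S: ✓ → 60
sensor=E: ✓ → 83
sensor=X: ✓ → 7
sensor=B: ✓ → 33
sensor=L: ✗
humidity_sum = 83 + 39 + 75 + 60 + 83 + 7 + 33 = 380

380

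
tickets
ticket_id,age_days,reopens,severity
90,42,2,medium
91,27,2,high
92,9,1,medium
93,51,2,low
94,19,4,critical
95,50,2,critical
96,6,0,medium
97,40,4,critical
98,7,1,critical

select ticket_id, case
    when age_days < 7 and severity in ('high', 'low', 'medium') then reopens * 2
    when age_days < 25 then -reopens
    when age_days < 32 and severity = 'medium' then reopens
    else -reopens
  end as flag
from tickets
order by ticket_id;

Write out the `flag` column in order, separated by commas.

-2, -2, -1, -2, -4, -2, 0, -4, -1

ticket_id=90: ELSE → -2
ticket_id=91: ELSE → -2
ticket_id=92: age_days < 25 → -1
ticket_id=93: ELSE → -2
ticket_id=94: age_days < 25 → -4
ticket_id=95: ELSE → -2
ticket_id=96: age_days < 7 and severity in ('high', 'low', 'medium') → 0
ticket_id=97: ELSE → -4
ticket_id=98: age_days < 25 → -1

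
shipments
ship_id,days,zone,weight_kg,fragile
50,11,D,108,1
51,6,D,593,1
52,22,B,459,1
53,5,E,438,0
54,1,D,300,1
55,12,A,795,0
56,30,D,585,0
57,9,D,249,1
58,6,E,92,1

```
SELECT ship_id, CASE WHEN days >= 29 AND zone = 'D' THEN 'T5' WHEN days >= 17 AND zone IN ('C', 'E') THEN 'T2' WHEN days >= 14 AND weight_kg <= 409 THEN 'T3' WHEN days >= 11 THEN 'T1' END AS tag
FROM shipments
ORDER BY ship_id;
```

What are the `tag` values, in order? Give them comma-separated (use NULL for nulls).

T1, NULL, T1, NULL, NULL, T1, T5, NULL, NULL

ship_id=50: days >= 11 → T1
ship_id=51: (no match → NULL) → NULL
ship_id=52: days >= 11 → T1
ship_id=53: (no match → NULL) → NULL
ship_id=54: (no match → NULL) → NULL
ship_id=55: days >= 11 → T1
ship_id=56: days >= 29 AND zone = 'D' → T5
ship_id=57: (no match → NULL) → NULL
ship_id=58: (no match → NULL) → NULL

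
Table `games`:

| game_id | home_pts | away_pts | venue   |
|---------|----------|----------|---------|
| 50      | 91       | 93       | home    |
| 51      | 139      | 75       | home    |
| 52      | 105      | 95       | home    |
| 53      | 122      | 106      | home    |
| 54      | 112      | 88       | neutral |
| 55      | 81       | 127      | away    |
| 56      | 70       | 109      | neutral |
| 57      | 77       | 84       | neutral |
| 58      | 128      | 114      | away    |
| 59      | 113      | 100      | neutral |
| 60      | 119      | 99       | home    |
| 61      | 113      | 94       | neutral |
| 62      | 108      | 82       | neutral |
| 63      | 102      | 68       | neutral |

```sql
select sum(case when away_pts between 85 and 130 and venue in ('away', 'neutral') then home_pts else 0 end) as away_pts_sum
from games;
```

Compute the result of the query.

617

game_id=50: ✗
game_id=51: ✗
game_id=52: ✗
game_id=53: ✗
game_id=54: ✓ → 112
game_id=55: ✓ → 81
game_id=56: ✓ → 70
game_id=57: ✗
game_id=58: ✓ → 128
game_id=59: ✓ → 113
game_id=60: ✗
game_id=61: ✓ → 113
game_id=62: ✗
game_id=63: ✗
away_pts_sum = 112 + 81 + 70 + 128 + 113 + 113 = 617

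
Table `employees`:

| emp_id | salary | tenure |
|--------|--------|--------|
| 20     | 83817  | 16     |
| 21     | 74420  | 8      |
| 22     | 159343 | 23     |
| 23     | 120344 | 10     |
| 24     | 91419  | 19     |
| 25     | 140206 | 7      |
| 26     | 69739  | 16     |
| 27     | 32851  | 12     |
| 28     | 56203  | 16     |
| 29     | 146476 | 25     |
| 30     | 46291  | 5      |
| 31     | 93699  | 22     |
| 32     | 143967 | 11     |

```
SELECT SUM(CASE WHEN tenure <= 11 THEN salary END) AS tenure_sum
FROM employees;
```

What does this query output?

emp_id=20: ✗
emp_id=21: ✓ → 74420
emp_id=22: ✗
emp_id=23: ✓ → 120344
emp_id=24: ✗
emp_id=25: ✓ → 140206
emp_id=26: ✗
emp_id=27: ✗
emp_id=28: ✗
emp_id=29: ✗
emp_id=30: ✓ → 46291
emp_id=31: ✗
emp_id=32: ✓ → 143967
tenure_sum = 74420 + 120344 + 140206 + 46291 + 143967 = 525228

525228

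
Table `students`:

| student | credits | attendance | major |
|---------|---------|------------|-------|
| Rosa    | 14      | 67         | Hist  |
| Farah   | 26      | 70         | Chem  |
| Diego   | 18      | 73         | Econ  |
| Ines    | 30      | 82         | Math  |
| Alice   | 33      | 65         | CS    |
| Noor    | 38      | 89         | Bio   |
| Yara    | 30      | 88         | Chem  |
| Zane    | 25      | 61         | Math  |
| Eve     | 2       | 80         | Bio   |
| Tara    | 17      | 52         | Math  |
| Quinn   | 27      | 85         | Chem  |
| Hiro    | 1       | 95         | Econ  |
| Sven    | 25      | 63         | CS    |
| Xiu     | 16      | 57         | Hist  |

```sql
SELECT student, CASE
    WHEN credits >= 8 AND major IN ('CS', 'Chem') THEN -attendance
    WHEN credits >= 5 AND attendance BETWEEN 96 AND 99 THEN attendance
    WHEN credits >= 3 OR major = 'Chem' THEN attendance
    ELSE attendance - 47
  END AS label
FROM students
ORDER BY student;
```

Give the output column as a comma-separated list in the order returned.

-65, 73, 33, -70, 48, 82, 89, -85, 67, -63, 52, 57, -88, 61

student=Alice: credits >= 8 AND major IN ('CS', 'Chem') → -65
student=Diego: credits >= 3 OR major = 'Chem' → 73
student=Eve: ELSE → 33
student=Farah: credits >= 8 AND major IN ('CS', 'Chem') → -70
student=Hiro: ELSE → 48
student=Ines: credits >= 3 OR major = 'Chem' → 82
student=Noor: credits >= 3 OR major = 'Chem' → 89
student=Quinn: credits >= 8 AND major IN ('CS', 'Chem') → -85
student=Rosa: credits >= 3 OR major = 'Chem' → 67
student=Sven: credits >= 8 AND major IN ('CS', 'Chem') → -63
student=Tara: credits >= 3 OR major = 'Chem' → 52
student=Xiu: credits >= 3 OR major = 'Chem' → 57
student=Yara: credits >= 8 AND major IN ('CS', 'Chem') → -88
student=Zane: credits >= 3 OR major = 'Chem' → 61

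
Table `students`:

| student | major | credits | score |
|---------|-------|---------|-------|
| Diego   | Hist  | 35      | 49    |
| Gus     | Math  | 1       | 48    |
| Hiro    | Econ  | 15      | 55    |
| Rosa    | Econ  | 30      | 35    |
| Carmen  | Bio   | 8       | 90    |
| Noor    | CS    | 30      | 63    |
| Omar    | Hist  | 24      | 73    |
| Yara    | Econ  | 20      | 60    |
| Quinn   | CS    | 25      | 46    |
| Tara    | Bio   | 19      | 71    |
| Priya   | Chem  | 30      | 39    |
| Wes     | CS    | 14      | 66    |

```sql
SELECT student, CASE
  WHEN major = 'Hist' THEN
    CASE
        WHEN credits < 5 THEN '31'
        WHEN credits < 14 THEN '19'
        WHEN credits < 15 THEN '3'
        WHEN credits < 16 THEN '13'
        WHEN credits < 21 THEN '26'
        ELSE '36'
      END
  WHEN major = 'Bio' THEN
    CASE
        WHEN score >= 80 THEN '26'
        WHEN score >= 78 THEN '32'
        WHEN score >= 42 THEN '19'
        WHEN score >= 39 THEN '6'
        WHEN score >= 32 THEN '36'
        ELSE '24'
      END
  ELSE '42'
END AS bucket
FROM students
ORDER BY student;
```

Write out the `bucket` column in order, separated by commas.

26, 36, 42, 42, 42, 36, 42, 42, 42, 19, 42, 42

student=Carmen: major='Bio' → inner[score >= 80] → 26
student=Diego: major='Hist' → inner[ELSE] → 36
student=Gus: major='Math' → outer ELSE → 42
student=Hiro: major='Econ' → outer ELSE → 42
student=Noor: major='CS' → outer ELSE → 42
student=Omar: major='Hist' → inner[ELSE] → 36
student=Priya: major='Chem' → outer ELSE → 42
student=Quinn: major='CS' → outer ELSE → 42
student=Rosa: major='Econ' → outer ELSE → 42
student=Tara: major='Bio' → inner[score >= 42] → 19
student=Wes: major='CS' → outer ELSE → 42
student=Yara: major='Econ' → outer ELSE → 42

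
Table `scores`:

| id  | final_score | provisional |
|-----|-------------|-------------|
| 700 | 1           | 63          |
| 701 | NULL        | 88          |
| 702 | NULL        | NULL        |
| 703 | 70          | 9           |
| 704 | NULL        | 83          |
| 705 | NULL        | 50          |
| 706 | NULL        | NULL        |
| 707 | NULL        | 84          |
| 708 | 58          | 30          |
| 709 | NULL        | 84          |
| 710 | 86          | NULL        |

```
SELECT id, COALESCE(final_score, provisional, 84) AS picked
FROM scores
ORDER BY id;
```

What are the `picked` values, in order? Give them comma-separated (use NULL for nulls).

1, 88, 84, 70, 83, 50, 84, 84, 58, 84, 86

id=700: final_score=1 → 1
id=701: final_score=NULL, provisional=88 → 88
id=702: final_score=NULL, provisional=NULL, → literal 84 → 84
id=703: final_score=70 → 70
id=704: final_score=NULL, provisional=83 → 83
id=705: final_score=NULL, provisional=50 → 50
id=706: final_score=NULL, provisional=NULL, → literal 84 → 84
id=707: final_score=NULL, provisional=84 → 84
id=708: final_score=58 → 58
id=709: final_score=NULL, provisional=84 → 84
id=710: final_score=86 → 86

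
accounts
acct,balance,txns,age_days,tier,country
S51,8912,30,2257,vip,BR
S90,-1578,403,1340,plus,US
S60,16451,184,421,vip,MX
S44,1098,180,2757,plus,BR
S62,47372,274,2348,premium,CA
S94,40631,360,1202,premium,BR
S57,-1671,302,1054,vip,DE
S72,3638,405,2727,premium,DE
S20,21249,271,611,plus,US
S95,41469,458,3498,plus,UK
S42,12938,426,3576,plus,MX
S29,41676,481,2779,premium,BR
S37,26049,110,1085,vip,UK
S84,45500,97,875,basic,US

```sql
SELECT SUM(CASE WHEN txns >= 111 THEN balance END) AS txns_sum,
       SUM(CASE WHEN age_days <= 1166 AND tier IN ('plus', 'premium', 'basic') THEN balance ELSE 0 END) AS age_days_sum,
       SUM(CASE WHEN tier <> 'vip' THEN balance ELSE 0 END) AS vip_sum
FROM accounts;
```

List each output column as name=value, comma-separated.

txns_sum=223273, age_days_sum=66749, vip_sum=253993

[txns_sum: txns >= 111]
acct=S51: ✗
acct=S90: ✓ → -1578
acct=S60: ✓ → 16451
acct=S44: ✓ → 1098
acct=S62: ✓ → 47372
acct=S94: ✓ → 40631
acct=S57: ✓ → -1671
acct=S72: ✓ → 3638
acct=S20: ✓ → 21249
acct=S95: ✓ → 41469
acct=S42: ✓ → 12938
acct=S29: ✓ → 41676
acct=S37: ✗
acct=S84: ✗
txns_sum = -1578 + 16451 + 1098 + 47372 + 40631 + -1671 + 3638 + 21249 + 41469 + 12938 + 41676 = 223273
—
[age_days_sum: age_days <= 1166 AND tier IN ('plus', 'premium', 'basic')]
acct=S51: ✗
acct=S90: ✗
acct=S60: ✗
acct=S44: ✗
acct=S62: ✗
acct=S94: ✗
acct=S57: ✗
acct=S72: ✗
acct=S20: ✓ → 21249
acct=S95: ✗
acct=S42: ✗
acct=S29: ✗
acct=S37: ✗
acct=S84: ✓ → 45500
age_days_sum = 21249 + 45500 = 66749
—
[vip_sum: tier <> 'vip']
acct=S51: ✗
acct=S90: ✓ → -1578
acct=S60: ✗
acct=S44: ✓ → 1098
acct=S62: ✓ → 47372
acct=S94: ✓ → 40631
acct=S57: ✗
acct=S72: ✓ → 3638
acct=S20: ✓ → 21249
acct=S95: ✓ → 41469
acct=S42: ✓ → 12938
acct=S29: ✓ → 41676
acct=S37: ✗
acct=S84: ✓ → 45500
vip_sum = -1578 + 1098 + 47372 + 40631 + 3638 + 21249 + 41469 + 12938 + 41676 + 45500 = 253993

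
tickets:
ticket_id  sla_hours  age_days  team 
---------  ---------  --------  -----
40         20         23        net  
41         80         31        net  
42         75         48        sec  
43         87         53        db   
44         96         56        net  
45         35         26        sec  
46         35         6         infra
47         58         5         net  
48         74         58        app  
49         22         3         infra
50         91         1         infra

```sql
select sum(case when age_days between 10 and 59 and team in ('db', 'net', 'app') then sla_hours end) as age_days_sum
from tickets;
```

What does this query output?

357

ticket_id=40: ✓ → 20
ticket_id=41: ✓ → 80
ticket_id=42: ✗
ticket_id=43: ✓ → 87
ticket_id=44: ✓ → 96
ticket_id=45: ✗
ticket_id=46: ✗
ticket_id=47: ✗
ticket_id=48: ✓ → 74
ticket_id=49: ✗
ticket_id=50: ✗
age_days_sum = 20 + 80 + 87 + 96 + 74 = 357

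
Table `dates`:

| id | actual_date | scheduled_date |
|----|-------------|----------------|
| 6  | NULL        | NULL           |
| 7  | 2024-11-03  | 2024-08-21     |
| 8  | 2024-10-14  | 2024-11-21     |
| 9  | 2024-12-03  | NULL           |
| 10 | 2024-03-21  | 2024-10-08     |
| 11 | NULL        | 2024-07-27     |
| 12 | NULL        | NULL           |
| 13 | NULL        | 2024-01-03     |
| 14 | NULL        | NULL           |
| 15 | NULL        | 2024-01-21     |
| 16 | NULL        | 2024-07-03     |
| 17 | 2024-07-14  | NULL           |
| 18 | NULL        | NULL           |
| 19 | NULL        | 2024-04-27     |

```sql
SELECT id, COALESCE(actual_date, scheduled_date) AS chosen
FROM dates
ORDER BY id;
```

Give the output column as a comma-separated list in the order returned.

NULL, 2024-11-03, 2024-10-14, 2024-12-03, 2024-03-21, 2024-07-27, NULL, 2024-01-03, NULL, 2024-01-21, 2024-07-03, 2024-07-14, NULL, 2024-04-27

id=6: actual_date=NULL, scheduled_date=NULL (all NULL) → NULL
id=7: actual_date=2024-11-03 → 2024-11-03
id=8: actual_date=2024-10-14 → 2024-10-14
id=9: actual_date=2024-12-03 → 2024-12-03
id=10: actual_date=2024-03-21 → 2024-03-21
id=11: actual_date=NULL, scheduled_date=2024-07-27 → 2024-07-27
id=12: actual_date=NULL, scheduled_date=NULL (all NULL) → NULL
id=13: actual_date=NULL, scheduled_date=2024-01-03 → 2024-01-03
id=14: actual_date=NULL, scheduled_date=NULL (all NULL) → NULL
id=15: actual_date=NULL, scheduled_date=2024-01-21 → 2024-01-21
id=16: actual_date=NULL, scheduled_date=2024-07-03 → 2024-07-03
id=17: actual_date=2024-07-14 → 2024-07-14
id=18: actual_date=NULL, scheduled_date=NULL (all NULL) → NULL
id=19: actual_date=NULL, scheduled_date=2024-04-27 → 2024-04-27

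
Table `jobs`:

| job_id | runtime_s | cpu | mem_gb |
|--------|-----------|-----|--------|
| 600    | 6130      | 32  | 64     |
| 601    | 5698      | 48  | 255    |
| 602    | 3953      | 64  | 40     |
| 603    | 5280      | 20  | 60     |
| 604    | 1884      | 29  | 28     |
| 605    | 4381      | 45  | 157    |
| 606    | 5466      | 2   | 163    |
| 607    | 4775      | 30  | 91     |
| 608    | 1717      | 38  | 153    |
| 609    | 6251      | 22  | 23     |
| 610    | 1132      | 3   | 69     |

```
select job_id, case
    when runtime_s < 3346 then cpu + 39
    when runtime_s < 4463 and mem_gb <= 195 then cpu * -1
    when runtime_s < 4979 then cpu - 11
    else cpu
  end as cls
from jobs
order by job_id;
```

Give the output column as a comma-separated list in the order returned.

job_id=600: ELSE → 32
job_id=601: ELSE → 48
job_id=602: runtime_s < 4463 and mem_gb <= 195 → -64
job_id=603: ELSE → 20
job_id=604: runtime_s < 3346 → 68
job_id=605: runtime_s < 4463 and mem_gb <= 195 → -45
job_id=606: ELSE → 2
job_id=607: runtime_s < 4979 → 19
job_id=608: runtime_s < 3346 → 77
job_id=609: ELSE → 22
job_id=610: runtime_s < 3346 → 42

32, 48, -64, 20, 68, -45, 2, 19, 77, 22, 42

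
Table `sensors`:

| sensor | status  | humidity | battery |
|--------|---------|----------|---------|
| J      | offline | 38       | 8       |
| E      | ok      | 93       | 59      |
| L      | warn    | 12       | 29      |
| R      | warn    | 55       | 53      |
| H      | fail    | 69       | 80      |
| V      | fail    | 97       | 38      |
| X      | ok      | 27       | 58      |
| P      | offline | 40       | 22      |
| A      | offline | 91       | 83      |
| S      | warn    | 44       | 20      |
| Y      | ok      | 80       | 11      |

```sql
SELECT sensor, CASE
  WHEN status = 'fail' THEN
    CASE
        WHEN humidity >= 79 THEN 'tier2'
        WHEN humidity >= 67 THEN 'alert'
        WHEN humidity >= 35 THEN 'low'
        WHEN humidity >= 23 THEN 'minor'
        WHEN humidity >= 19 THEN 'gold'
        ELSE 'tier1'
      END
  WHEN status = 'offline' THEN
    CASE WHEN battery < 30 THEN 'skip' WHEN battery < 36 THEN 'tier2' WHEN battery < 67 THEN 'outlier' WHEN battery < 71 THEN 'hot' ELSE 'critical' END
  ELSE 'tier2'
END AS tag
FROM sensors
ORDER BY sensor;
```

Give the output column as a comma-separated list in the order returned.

critical, tier2, alert, skip, tier2, skip, tier2, tier2, tier2, tier2, tier2

sensor=A: status='offline' → inner[ELSE] → critical
sensor=E: status='ok' → outer ELSE → tier2
sensor=H: status='fail' → inner[humidity >= 67] → alert
sensor=J: status='offline' → inner[battery < 30] → skip
sensor=L: status='warn' → outer ELSE → tier2
sensor=P: status='offline' → inner[battery < 30] → skip
sensor=R: status='warn' → outer ELSE → tier2
sensor=S: status='warn' → outer ELSE → tier2
sensor=V: status='fail' → inner[humidity >= 79] → tier2
sensor=X: status='ok' → outer ELSE → tier2
sensor=Y: status='ok' → outer ELSE → tier2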